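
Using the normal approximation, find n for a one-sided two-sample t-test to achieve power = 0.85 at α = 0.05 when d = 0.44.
n = 75 per group

Sample size formula (two-sample t-test, normal approximation):
n = 2 · ((z_α + z_β) / d)²

z_α = 1.645 (for α = 0.05, one-sided)
z_β = 1.036 (for power = 0.85)
d = 0.44

n = 2 · ((1.645 + 1.036) / 0.44)²
n = 2 · (6.093)²
n ≈ 74.25
Round up to the next whole number: n = 75 per group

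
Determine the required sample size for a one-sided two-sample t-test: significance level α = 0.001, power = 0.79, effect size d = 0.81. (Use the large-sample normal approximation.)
n = 47 per group

Sample size formula (two-sample t-test, normal approximation):
n = 2 · ((z_α + z_β) / d)²

z_α = 3.090 (for α = 0.001, one-sided)
z_β = 0.806 (for power = 0.79)
d = 0.81

n = 2 · ((3.090 + 0.806) / 0.81)²
n = 2 · (4.810)²
n ≈ 46.27
Round up to the next whole number: n = 47 per group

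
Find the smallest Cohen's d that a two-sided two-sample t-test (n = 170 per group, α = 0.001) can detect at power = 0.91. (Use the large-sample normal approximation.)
d ≈ 0.50

Minimum detectable effect (two-sample t-test, normal approximation):
d = (z_{α/2} + z_β) / √(n/2)
d = (3.291 + 1.341) / √(170/2)
d = 4.631 / 9.220
d ≈ 0.50

By Cohen's convention (0.2 small / 0.5 medium / 0.8 large): medium effect.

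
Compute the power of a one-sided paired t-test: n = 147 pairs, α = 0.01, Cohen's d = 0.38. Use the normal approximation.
Power ≈ 0.99

Power calculation (paired t-test, normal approximation):
z_β = d · √n - z_α
z_β = 0.38 · √147 - 2.326
z_β = 0.38 · 12.124 - 2.326
z_β = 2.281

Power = Φ(z_β) = Φ(2.281) ≈ 0.989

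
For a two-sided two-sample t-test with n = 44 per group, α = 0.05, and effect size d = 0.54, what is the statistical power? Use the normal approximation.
Power ≈ 0.72

Power calculation (two-sample t-test, normal approximation):
z_β = d · √(n/2) - z_{α/2}
z_β = 0.54 · √(44/2) - 1.960
z_β = 0.54 · 4.690 - 1.960
z_β = 0.573

Power = Φ(z_β) = Φ(0.573) ≈ 0.717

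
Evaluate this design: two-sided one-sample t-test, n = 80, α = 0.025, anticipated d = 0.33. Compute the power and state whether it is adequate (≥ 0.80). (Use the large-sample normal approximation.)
Power ≈ 0.76; the study is underpowered (power < 0.80)

Power calculation (one-sample t-test, normal approximation):
z_β = d · √n - z_{α/2}
z_β = 0.33 · √80 - 2.241
z_β = 0.33 · 8.944 - 2.241
z_β = 0.710

Power = Φ(z_β) = Φ(0.710) ≈ 0.761

Effect size d = 0.33 is small by Cohen's convention (0.2/0.5/0.8).

Threshold: power ≥ 0.80 is conventionally adequate.
Power ≈ 0.76 → the study is underpowered (power < 0.80).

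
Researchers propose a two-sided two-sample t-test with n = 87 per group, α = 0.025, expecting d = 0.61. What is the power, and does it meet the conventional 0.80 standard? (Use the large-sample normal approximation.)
Power ≈ 0.96; the study is adequately powered (power ≥ 0.80)

Power calculation (two-sample t-test, normal approximation):
z_β = d · √(n/2) - z_{α/2}
z_β = 0.61 · √(87/2) - 2.241
z_β = 0.61 · 6.595 - 2.241
z_β = 1.782

Power = Φ(z_β) = Φ(1.782) ≈ 0.963

Effect size d = 0.61 is medium by Cohen's convention (0.2/0.5/0.8).

Threshold: power ≥ 0.80 is conventionally adequate.
Power ≈ 0.96 → the study is adequately powered (power ≥ 0.80).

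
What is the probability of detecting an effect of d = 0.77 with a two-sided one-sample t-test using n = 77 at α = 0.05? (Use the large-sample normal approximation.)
Power ≈ 1.00

Power calculation (one-sample t-test, normal approximation):
z_β = d · √n - z_{α/2}
z_β = 0.77 · √77 - 1.960
z_β = 0.77 · 8.775 - 1.960
z_β = 4.797

Power = Φ(z_β) = Φ(4.797) ≈ 1.000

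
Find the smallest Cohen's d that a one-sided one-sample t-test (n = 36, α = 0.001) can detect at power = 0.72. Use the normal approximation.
d ≈ 0.61

Minimum detectable effect (one-sample t-test, normal approximation):
d = (z_α + z_β) / √n
d = (3.090 + 0.583) / √36
d = 3.673 / 6.000
d ≈ 0.61

By Cohen's convention (0.2 small / 0.5 medium / 0.8 large): medium effect.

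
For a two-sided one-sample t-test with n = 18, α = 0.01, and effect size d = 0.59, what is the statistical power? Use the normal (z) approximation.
Power ≈ 0.47

Power calculation (one-sample t-test, normal approximation):
z_β = d · √n - z_{α/2}
z_β = 0.59 · √18 - 2.576
z_β = 0.59 · 4.243 - 2.576
z_β = -0.073

Power = Φ(z_β) = Φ(-0.073) ≈ 0.471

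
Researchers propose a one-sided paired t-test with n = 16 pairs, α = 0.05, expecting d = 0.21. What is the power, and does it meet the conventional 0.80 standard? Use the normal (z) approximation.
Power ≈ 0.21; the study is underpowered (power < 0.80)

Power calculation (paired t-test, normal approximation):
z_β = d · √n - z_α
z_β = 0.21 · √16 - 1.645
z_β = 0.21 · 4.000 - 1.645
z_β = -0.805

Power = Φ(z_β) = Φ(-0.805) ≈ 0.210

Effect size d = 0.21 is small by Cohen's convention (0.2/0.5/0.8).

Threshold: power ≥ 0.80 is conventionally adequate.
Power ≈ 0.21 → the study is underpowered (power < 0.80).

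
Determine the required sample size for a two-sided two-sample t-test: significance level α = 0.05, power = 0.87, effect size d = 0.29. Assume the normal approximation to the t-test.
n = 227 per group

Sample size formula (two-sample t-test, normal approximation):
n = 2 · ((z_{α/2} + z_β) / d)²

z_{α/2} = 1.960 (for α = 0.05, two-sided)
z_β = 1.126 (for power = 0.87)
d = 0.29

n = 2 · ((1.960 + 1.126) / 0.29)²
n = 2 · (10.641)²
n ≈ 226.46
Round up to the next whole number: n = 227 per group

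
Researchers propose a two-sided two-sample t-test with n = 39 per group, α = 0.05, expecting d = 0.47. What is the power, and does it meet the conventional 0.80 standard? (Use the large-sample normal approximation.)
Power ≈ 0.55; the study is underpowered (power < 0.80)

Power calculation (two-sample t-test, normal approximation):
z_β = d · √(n/2) - z_{α/2}
z_β = 0.47 · √(39/2) - 1.960
z_β = 0.47 · 4.416 - 1.960
z_β = 0.115

Power = Φ(z_β) = Φ(0.115) ≈ 0.546

Effect size d = 0.47 is small by Cohen's convention (0.2/0.5/0.8).

Threshold: power ≥ 0.80 is conventionally adequate.
Power ≈ 0.55 → the study is underpowered (power < 0.80).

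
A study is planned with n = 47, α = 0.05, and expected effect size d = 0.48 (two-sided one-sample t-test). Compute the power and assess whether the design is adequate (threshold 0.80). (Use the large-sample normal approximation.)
Power ≈ 0.91; the study is adequately powered (power ≥ 0.80)

Power calculation (one-sample t-test, normal approximation):
z_β = d · √n - z_{α/2}
z_β = 0.48 · √47 - 1.960
z_β = 0.48 · 6.856 - 1.960
z_β = 1.331

Power = Φ(z_β) = Φ(1.331) ≈ 0.908

Effect size d = 0.48 is small by Cohen's convention (0.2/0.5/0.8).

Threshold: power ≥ 0.80 is conventionally adequate.
Power ≈ 0.91 → the study is adequately powered (power ≥ 0.80).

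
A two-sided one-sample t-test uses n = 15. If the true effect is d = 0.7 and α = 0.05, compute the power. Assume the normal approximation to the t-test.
Power ≈ 0.77

Power calculation (one-sample t-test, normal approximation):
z_β = d · √n - z_{α/2}
z_β = 0.7 · √15 - 1.960
z_β = 0.7 · 3.873 - 1.960
z_β = 0.751

Power = Φ(z_β) = Φ(0.751) ≈ 0.774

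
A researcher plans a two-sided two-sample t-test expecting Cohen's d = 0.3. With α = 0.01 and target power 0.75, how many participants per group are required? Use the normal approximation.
n = 235 per group

Sample size formula (two-sample t-test, normal approximation):
n = 2 · ((z_{α/2} + z_β) / d)²

z_{α/2} = 2.576 (for α = 0.01, two-sided)
z_β = 0.674 (for power = 0.75)
d = 0.3

n = 2 · ((2.576 + 0.674) / 0.3)²
n = 2 · (10.833)²
n ≈ 234.71
Round up to the next whole number: n = 235 per group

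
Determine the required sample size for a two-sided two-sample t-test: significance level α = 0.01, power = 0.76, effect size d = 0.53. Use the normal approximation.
n = 77 per group

Sample size formula (two-sample t-test, normal approximation):
n = 2 · ((z_{α/2} + z_β) / d)²

z_{α/2} = 2.576 (for α = 0.01, two-sided)
z_β = 0.706 (for power = 0.76)
d = 0.53

n = 2 · ((2.576 + 0.706) / 0.53)²
n = 2 · (6.192)²
n ≈ 76.68
Round up to the next whole number: n = 77 per group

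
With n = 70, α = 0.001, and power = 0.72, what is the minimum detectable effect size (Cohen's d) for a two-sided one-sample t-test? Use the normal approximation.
d ≈ 0.46

Minimum detectable effect (one-sample t-test, normal approximation):
d = (z_{α/2} + z_β) / √n
d = (3.291 + 0.583) / √70
d = 3.873 / 8.367
d ≈ 0.46

By Cohen's convention (0.2 small / 0.5 medium / 0.8 large): small effect.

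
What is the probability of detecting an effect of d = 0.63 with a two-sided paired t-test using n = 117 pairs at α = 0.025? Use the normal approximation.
Power ≈ 1.00

Power calculation (paired t-test, normal approximation):
z_β = d · √n - z_{α/2}
z_β = 0.63 · √117 - 2.241
z_β = 0.63 · 10.817 - 2.241
z_β = 4.573

Power = Φ(z_β) = Φ(4.573) ≈ 1.000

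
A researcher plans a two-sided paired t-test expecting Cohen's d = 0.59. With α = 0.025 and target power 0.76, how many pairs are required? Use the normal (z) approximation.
n = 25 pairs

Sample size formula (paired t-test, normal approximation):
n = ((z_{α/2} + z_β) / d)²

z_{α/2} = 2.241 (for α = 0.025, two-sided)
z_β = 0.706 (for power = 0.76)
d = 0.59

n = ((2.241 + 0.706) / 0.59)²
n = (4.995)²
n ≈ 24.95
Round up to the next whole number: n = 25 pairs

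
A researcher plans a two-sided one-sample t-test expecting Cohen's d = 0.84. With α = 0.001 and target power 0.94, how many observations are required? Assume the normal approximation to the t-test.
n = 34

Sample size formula (one-sample t-test, normal approximation):
n = ((z_{α/2} + z_β) / d)²

z_{α/2} = 3.291 (for α = 0.001, two-sided)
z_β = 1.555 (for power = 0.94)
d = 0.84

n = ((3.291 + 1.555) / 0.84)²
n = (5.769)²
n ≈ 33.28
Round up to the next whole number: n = 34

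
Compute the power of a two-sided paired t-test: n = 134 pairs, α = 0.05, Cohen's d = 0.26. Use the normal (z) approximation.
Power ≈ 0.85

Power calculation (paired t-test, normal approximation):
z_β = d · √n - z_{α/2}
z_β = 0.26 · √134 - 1.960
z_β = 0.26 · 11.576 - 1.960
z_β = 1.050

Power = Φ(z_β) = Φ(1.050) ≈ 0.853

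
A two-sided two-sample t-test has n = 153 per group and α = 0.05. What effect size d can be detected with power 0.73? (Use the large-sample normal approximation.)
d ≈ 0.29

Minimum detectable effect (two-sample t-test, normal approximation):
d = (z_{α/2} + z_β) / √(n/2)
d = (1.960 + 0.613) / √(153/2)
d = 2.573 / 8.746
d ≈ 0.29

By Cohen's convention (0.2 small / 0.5 medium / 0.8 large): small effect.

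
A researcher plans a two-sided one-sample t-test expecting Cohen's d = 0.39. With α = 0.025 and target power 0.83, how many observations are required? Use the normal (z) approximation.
n = 68

Sample size formula (one-sample t-test, normal approximation):
n = ((z_{α/2} + z_β) / d)²

z_{α/2} = 2.241 (for α = 0.025, two-sided)
z_β = 0.954 (for power = 0.83)
d = 0.39

n = ((2.241 + 0.954) / 0.39)²
n = (8.192)²
n ≈ 67.11
Round up to the next whole number: n = 68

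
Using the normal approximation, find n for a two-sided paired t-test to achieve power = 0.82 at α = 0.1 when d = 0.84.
n = 10 pairs

Sample size formula (paired t-test, normal approximation):
n = ((z_{α/2} + z_β) / d)²

z_{α/2} = 1.645 (for α = 0.1, two-sided)
z_β = 0.915 (for power = 0.82)
d = 0.84

n = ((1.645 + 0.915) / 0.84)²
n = (3.048)²
n ≈ 9.29
Round up to the next whole number: n = 10 pairs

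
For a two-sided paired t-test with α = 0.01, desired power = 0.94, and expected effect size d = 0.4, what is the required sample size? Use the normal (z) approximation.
n = 107 pairs

Sample size formula (paired t-test, normal approximation):
n = ((z_{α/2} + z_β) / d)²

z_{α/2} = 2.576 (for α = 0.01, two-sided)
z_β = 1.555 (for power = 0.94)
d = 0.4

n = ((2.576 + 1.555) / 0.4)²
n = (10.328)²
n ≈ 106.67
Round up to the next whole number: n = 107 pairs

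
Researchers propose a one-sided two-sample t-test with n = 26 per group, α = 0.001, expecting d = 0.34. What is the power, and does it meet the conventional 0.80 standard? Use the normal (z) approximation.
Power ≈ 0.03; the study is underpowered (power < 0.80)

Power calculation (two-sample t-test, normal approximation):
z_β = d · √(n/2) - z_α
z_β = 0.34 · √(26/2) - 3.090
z_β = 0.34 · 3.606 - 3.090
z_β = -1.864

Power = Φ(z_β) = Φ(-1.864) ≈ 0.031

Effect size d = 0.34 is small by Cohen's convention (0.2/0.5/0.8).

Threshold: power ≥ 0.80 is conventionally adequate.
Power ≈ 0.03 → the study is underpowered (power < 0.80).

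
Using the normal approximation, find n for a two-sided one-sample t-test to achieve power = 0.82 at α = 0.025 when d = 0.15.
n = 443

Sample size formula (one-sample t-test, normal approximation):
n = ((z_{α/2} + z_β) / d)²

z_{α/2} = 2.241 (for α = 0.025, two-sided)
z_β = 0.915 (for power = 0.82)
d = 0.15

n = ((2.241 + 0.915) / 0.15)²
n = (21.040)²
n ≈ 442.68
Round up to the next whole number: n = 443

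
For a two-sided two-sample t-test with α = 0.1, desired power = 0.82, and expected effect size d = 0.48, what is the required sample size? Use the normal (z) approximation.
n = 57 per group

Sample size formula (two-sample t-test, normal approximation):
n = 2 · ((z_{α/2} + z_β) / d)²

z_{α/2} = 1.645 (for α = 0.1, two-sided)
z_β = 0.915 (for power = 0.82)
d = 0.48

n = 2 · ((1.645 + 0.915) / 0.48)²
n = 2 · (5.333)²
n ≈ 56.88
Round up to the next whole number: n = 57 per group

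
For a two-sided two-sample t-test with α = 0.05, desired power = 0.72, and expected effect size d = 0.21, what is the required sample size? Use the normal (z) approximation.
n = 294 per group

Sample size formula (two-sample t-test, normal approximation):
n = 2 · ((z_{α/2} + z_β) / d)²

z_{α/2} = 1.960 (for α = 0.05, two-sided)
z_β = 0.583 (for power = 0.72)
d = 0.21

n = 2 · ((1.960 + 0.583) / 0.21)²
n = 2 · (12.110)²
n ≈ 293.30
Round up to the next whole number: n = 294 per group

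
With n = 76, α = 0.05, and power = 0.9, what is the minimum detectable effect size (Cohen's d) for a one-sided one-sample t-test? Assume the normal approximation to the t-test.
d ≈ 0.34

Minimum detectable effect (one-sample t-test, normal approximation):
d = (z_α + z_β) / √n
d = (1.645 + 1.282) / √76
d = 2.926 / 8.718
d ≈ 0.34

By Cohen's convention (0.2 small / 0.5 medium / 0.8 large): small effect.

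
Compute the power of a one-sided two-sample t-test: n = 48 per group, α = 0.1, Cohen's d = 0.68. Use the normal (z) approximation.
Power ≈ 0.98

Power calculation (two-sample t-test, normal approximation):
z_β = d · √(n/2) - z_α
z_β = 0.68 · √(48/2) - 1.282
z_β = 0.68 · 4.899 - 1.282
z_β = 2.050

Power = Φ(z_β) = Φ(2.050) ≈ 0.980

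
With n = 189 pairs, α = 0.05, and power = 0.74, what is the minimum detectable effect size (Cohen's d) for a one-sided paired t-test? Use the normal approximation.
d ≈ 0.17

Minimum detectable effect (paired t-test, normal approximation):
d = (z_α + z_β) / √n
d = (1.645 + 0.643) / √189
d = 2.288 / 13.748
d ≈ 0.17

By Cohen's convention (0.2 small / 0.5 medium / 0.8 large): very small effect.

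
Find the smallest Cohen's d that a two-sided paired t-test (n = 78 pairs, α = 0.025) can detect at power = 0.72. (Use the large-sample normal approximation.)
d ≈ 0.32

Minimum detectable effect (paired t-test, normal approximation):
d = (z_{α/2} + z_β) / √n
d = (2.241 + 0.583) / √78
d = 2.824 / 8.832
d ≈ 0.32

By Cohen's convention (0.2 small / 0.5 medium / 0.8 large): small effect.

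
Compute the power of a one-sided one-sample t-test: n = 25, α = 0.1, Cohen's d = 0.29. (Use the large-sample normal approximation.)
Power ≈ 0.57

Power calculation (one-sample t-test, normal approximation):
z_β = d · √n - z_α
z_β = 0.29 · √25 - 1.282
z_β = 0.29 · 5.000 - 1.282
z_β = 0.168

Power = Φ(z_β) = Φ(0.168) ≈ 0.567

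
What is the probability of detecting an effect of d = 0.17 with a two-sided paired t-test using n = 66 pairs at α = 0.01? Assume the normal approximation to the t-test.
Power ≈ 0.12

Power calculation (paired t-test, normal approximation):
z_β = d · √n - z_{α/2}
z_β = 0.17 · √66 - 2.576
z_β = 0.17 · 8.124 - 2.576
z_β = -1.195

Power = Φ(z_β) = Φ(-1.195) ≈ 0.116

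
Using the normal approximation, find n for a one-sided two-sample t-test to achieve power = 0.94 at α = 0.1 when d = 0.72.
n = 32 per group

Sample size formula (two-sample t-test, normal approximation):
n = 2 · ((z_α + z_β) / d)²

z_α = 1.282 (for α = 0.1, one-sided)
z_β = 1.555 (for power = 0.94)
d = 0.72

n = 2 · ((1.282 + 1.555) / 0.72)²
n = 2 · (3.940)²
n ≈ 31.05
Round up to the next whole number: n = 32 per group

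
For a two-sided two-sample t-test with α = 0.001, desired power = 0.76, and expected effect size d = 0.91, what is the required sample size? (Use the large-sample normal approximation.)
n = 39 per group

Sample size formula (two-sample t-test, normal approximation):
n = 2 · ((z_{α/2} + z_β) / d)²

z_{α/2} = 3.291 (for α = 0.001, two-sided)
z_β = 0.706 (for power = 0.76)
d = 0.91

n = 2 · ((3.291 + 0.706) / 0.91)²
n = 2 · (4.392)²
n ≈ 38.58
Round up to the next whole number: n = 39 per group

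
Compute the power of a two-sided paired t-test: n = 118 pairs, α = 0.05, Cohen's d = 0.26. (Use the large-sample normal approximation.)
Power ≈ 0.81

Power calculation (paired t-test, normal approximation):
z_β = d · √n - z_{α/2}
z_β = 0.26 · √118 - 1.960
z_β = 0.26 · 10.863 - 1.960
z_β = 0.864

Power = Φ(z_β) = Φ(0.864) ≈ 0.806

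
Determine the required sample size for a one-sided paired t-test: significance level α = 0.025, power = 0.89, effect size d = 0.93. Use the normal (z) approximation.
n = 12 pairs

Sample size formula (paired t-test, normal approximation):
n = ((z_α + z_β) / d)²

z_α = 1.960 (for α = 0.025, one-sided)
z_β = 1.227 (for power = 0.89)
d = 0.93

n = ((1.960 + 1.227) / 0.93)²
n = (3.427)²
n ≈ 11.74
Round up to the next whole number: n = 12 pairs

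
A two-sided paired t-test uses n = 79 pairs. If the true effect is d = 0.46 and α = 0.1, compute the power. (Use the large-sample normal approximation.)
Power ≈ 0.99

Power calculation (paired t-test, normal approximation):
z_β = d · √n - z_{α/2}
z_β = 0.46 · √79 - 1.645
z_β = 0.46 · 8.888 - 1.645
z_β = 2.444

Power = Φ(z_β) = Φ(2.444) ≈ 0.993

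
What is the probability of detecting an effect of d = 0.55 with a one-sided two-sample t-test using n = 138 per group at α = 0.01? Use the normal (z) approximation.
Power ≈ 0.99

Power calculation (two-sample t-test, normal approximation):
z_β = d · √(n/2) - z_α
z_β = 0.55 · √(138/2) - 2.326
z_β = 0.55 · 8.307 - 2.326
z_β = 2.242

Power = Φ(z_β) = Φ(2.242) ≈ 0.988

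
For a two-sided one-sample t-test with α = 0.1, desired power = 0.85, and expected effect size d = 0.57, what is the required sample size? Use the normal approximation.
n = 23

Sample size formula (one-sample t-test, normal approximation):
n = ((z_{α/2} + z_β) / d)²

z_{α/2} = 1.645 (for α = 0.1, two-sided)
z_β = 1.036 (for power = 0.85)
d = 0.57

n = ((1.645 + 1.036) / 0.57)²
n = (4.704)²
n ≈ 22.13
Round up to the next whole number: n = 23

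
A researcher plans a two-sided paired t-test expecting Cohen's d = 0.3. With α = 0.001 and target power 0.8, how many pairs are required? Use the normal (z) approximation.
n = 190 pairs

Sample size formula (paired t-test, normal approximation):
n = ((z_{α/2} + z_β) / d)²

z_{α/2} = 3.291 (for α = 0.001, two-sided)
z_β = 0.842 (for power = 0.8)
d = 0.3

n = ((3.291 + 0.842) / 0.3)²
n = (13.777)²
n ≈ 189.81
Round up to the next whole number: n = 190 pairs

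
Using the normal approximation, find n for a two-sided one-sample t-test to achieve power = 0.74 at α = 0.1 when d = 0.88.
n = 7

Sample size formula (one-sample t-test, normal approximation):
n = ((z_{α/2} + z_β) / d)²

z_{α/2} = 1.645 (for α = 0.1, two-sided)
z_β = 0.643 (for power = 0.74)
d = 0.88

n = ((1.645 + 0.643) / 0.88)²
n = (2.600)²
n ≈ 6.76
Round up to the next whole number: n = 7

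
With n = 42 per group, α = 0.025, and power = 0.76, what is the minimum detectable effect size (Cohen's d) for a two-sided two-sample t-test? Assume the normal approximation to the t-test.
d ≈ 0.64

Minimum detectable effect (two-sample t-test, normal approximation):
d = (z_{α/2} + z_β) / √(n/2)
d = (2.241 + 0.706) / √(42/2)
d = 2.948 / 4.583
d ≈ 0.64

By Cohen's convention (0.2 small / 0.5 medium / 0.8 large): medium effect.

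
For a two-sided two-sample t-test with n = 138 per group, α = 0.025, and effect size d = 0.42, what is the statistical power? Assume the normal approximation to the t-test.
Power ≈ 0.89

Power calculation (two-sample t-test, normal approximation):
z_β = d · √(n/2) - z_{α/2}
z_β = 0.42 · √(138/2) - 2.241
z_β = 0.42 · 8.307 - 2.241
z_β = 1.247

Power = Φ(z_β) = Φ(1.247) ≈ 0.894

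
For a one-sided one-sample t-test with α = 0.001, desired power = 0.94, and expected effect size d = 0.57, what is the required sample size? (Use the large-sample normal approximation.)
n = 67

Sample size formula (one-sample t-test, normal approximation):
n = ((z_α + z_β) / d)²

z_α = 3.090 (for α = 0.001, one-sided)
z_β = 1.555 (for power = 0.94)
d = 0.57

n = ((3.090 + 1.555) / 0.57)²
n = (8.149)²
n ≈ 66.41
Round up to the next whole number: n = 67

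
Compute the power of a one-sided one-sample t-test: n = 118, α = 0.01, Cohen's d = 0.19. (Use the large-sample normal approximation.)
Power ≈ 0.40

Power calculation (one-sample t-test, normal approximation):
z_β = d · √n - z_α
z_β = 0.19 · √118 - 2.326
z_β = 0.19 · 10.863 - 2.326
z_β = -0.262

Power = Φ(z_β) = Φ(-0.262) ≈ 0.396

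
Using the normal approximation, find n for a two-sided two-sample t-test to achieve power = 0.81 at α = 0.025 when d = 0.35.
n = 159 per group

Sample size formula (two-sample t-test, normal approximation):
n = 2 · ((z_{α/2} + z_β) / d)²

z_{α/2} = 2.241 (for α = 0.025, two-sided)
z_β = 0.878 (for power = 0.81)
d = 0.35

n = 2 · ((2.241 + 0.878) / 0.35)²
n = 2 · (8.911)²
n ≈ 158.81
Round up to the next whole number: n = 159 per group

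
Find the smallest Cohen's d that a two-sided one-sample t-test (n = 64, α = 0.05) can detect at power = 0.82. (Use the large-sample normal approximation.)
d ≈ 0.36

Minimum detectable effect (one-sample t-test, normal approximation):
d = (z_{α/2} + z_β) / √n
d = (1.960 + 0.915) / √64
d = 2.875 / 8.000
d ≈ 0.36

By Cohen's convention (0.2 small / 0.5 medium / 0.8 large): small effect.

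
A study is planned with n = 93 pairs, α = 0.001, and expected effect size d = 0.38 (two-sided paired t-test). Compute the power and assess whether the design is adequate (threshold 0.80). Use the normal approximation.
Power ≈ 0.65; the study is underpowered (power < 0.80)

Power calculation (paired t-test, normal approximation):
z_β = d · √n - z_{α/2}
z_β = 0.38 · √93 - 3.291
z_β = 0.38 · 9.644 - 3.291
z_β = 0.374

Power = Φ(z_β) = Φ(0.374) ≈ 0.646

Effect size d = 0.38 is small by Cohen's convention (0.2/0.5/0.8).

Threshold: power ≥ 0.80 is conventionally adequate.
Power ≈ 0.65 → the study is underpowered (power < 0.80).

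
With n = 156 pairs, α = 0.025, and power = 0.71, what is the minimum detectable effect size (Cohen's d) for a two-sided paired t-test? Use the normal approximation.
d ≈ 0.22

Minimum detectable effect (paired t-test, normal approximation):
d = (z_{α/2} + z_β) / √n
d = (2.241 + 0.553) / √156
d = 2.795 / 12.490
d ≈ 0.22

By Cohen's convention (0.2 small / 0.5 medium / 0.8 large): small effect.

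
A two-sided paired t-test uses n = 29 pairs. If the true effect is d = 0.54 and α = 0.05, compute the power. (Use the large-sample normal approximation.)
Power ≈ 0.83

Power calculation (paired t-test, normal approximation):
z_β = d · √n - z_{α/2}
z_β = 0.54 · √29 - 1.960
z_β = 0.54 · 5.385 - 1.960
z_β = 0.948

Power = Φ(z_β) = Φ(0.948) ≈ 0.828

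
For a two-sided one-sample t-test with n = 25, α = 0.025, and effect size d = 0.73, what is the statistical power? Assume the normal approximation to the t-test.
Power ≈ 0.92

Power calculation (one-sample t-test, normal approximation):
z_β = d · √n - z_{α/2}
z_β = 0.73 · √25 - 2.241
z_β = 0.73 · 5.000 - 2.241
z_β = 1.409

Power = Φ(z_β) = Φ(1.409) ≈ 0.921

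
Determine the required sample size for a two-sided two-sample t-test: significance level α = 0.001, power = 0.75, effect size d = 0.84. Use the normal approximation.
n = 45 per group

Sample size formula (two-sample t-test, normal approximation):
n = 2 · ((z_{α/2} + z_β) / d)²

z_{α/2} = 3.291 (for α = 0.001, two-sided)
z_β = 0.674 (for power = 0.75)
d = 0.84

n = 2 · ((3.291 + 0.674) / 0.84)²
n = 2 · (4.720)²
n ≈ 44.56
Round up to the next whole number: n = 45 per group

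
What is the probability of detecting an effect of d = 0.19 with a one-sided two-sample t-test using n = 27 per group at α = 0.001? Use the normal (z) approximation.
Power ≈ 0.01

Power calculation (two-sample t-test, normal approximation):
z_β = d · √(n/2) - z_α
z_β = 0.19 · √(27/2) - 3.090
z_β = 0.19 · 3.674 - 3.090
z_β = -2.392

Power = Φ(z_β) = Φ(-2.392) ≈ 0.008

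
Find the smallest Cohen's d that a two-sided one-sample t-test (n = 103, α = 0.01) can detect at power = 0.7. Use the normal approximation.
d ≈ 0.31

Minimum detectable effect (one-sample t-test, normal approximation):
d = (z_{α/2} + z_β) / √n
d = (2.576 + 0.524) / √103
d = 3.100 / 10.149
d ≈ 0.31

By Cohen's convention (0.2 small / 0.5 medium / 0.8 large): small effect.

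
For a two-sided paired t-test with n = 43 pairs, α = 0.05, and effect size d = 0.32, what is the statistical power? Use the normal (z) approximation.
Power ≈ 0.56

Power calculation (paired t-test, normal approximation):
z_β = d · √n - z_{α/2}
z_β = 0.32 · √43 - 1.960
z_β = 0.32 · 6.557 - 1.960
z_β = 0.138

Power = Φ(z_β) = Φ(0.138) ≈ 0.555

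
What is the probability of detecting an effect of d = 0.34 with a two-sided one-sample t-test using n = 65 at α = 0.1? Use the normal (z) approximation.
Power ≈ 0.86

Power calculation (one-sample t-test, normal approximation):
z_β = d · √n - z_{α/2}
z_β = 0.34 · √65 - 1.645
z_β = 0.34 · 8.062 - 1.645
z_β = 1.096

Power = Φ(z_β) = Φ(1.096) ≈ 0.864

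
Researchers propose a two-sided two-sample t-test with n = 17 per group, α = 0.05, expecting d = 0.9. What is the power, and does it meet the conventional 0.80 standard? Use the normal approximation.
Power ≈ 0.75; the study is underpowered (power < 0.80)

Power calculation (two-sample t-test, normal approximation):
z_β = d · √(n/2) - z_{α/2}
z_β = 0.9 · √(17/2) - 1.960
z_β = 0.9 · 2.915 - 1.960
z_β = 0.664

Power = Φ(z_β) = Φ(0.664) ≈ 0.747

Effect size d = 0.9 is large by Cohen's convention (0.2/0.5/0.8).

Threshold: power ≥ 0.80 is conventionally adequate.
Power ≈ 0.75 → the study is underpowered (power < 0.80).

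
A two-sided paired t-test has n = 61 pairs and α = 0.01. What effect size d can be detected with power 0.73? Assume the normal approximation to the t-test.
d ≈ 0.41

Minimum detectable effect (paired t-test, normal approximation):
d = (z_{α/2} + z_β) / √n
d = (2.576 + 0.613) / √61
d = 3.189 / 7.810
d ≈ 0.41

By Cohen's convention (0.2 small / 0.5 medium / 0.8 large): small effect.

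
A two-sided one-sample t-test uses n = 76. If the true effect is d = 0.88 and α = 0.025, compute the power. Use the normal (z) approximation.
Power ≈ 1.00

Power calculation (one-sample t-test, normal approximation):
z_β = d · √n - z_{α/2}
z_β = 0.88 · √76 - 2.241
z_β = 0.88 · 8.718 - 2.241
z_β = 5.430

Power = Φ(z_β) = Φ(5.430) ≈ 1.000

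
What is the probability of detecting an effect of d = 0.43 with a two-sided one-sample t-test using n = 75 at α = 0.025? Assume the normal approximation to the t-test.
Power ≈ 0.93

Power calculation (one-sample t-test, normal approximation):
z_β = d · √n - z_{α/2}
z_β = 0.43 · √75 - 2.241
z_β = 0.43 · 8.660 - 2.241
z_β = 1.483

Power = Φ(z_β) = Φ(1.483) ≈ 0.931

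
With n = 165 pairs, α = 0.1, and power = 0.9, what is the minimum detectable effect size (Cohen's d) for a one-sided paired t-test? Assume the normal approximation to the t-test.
d ≈ 0.20

Minimum detectable effect (paired t-test, normal approximation):
d = (z_α + z_β) / √n
d = (1.282 + 1.282) / √165
d = 2.563 / 12.845
d ≈ 0.20

By Cohen's convention (0.2 small / 0.5 medium / 0.8 large): small effect.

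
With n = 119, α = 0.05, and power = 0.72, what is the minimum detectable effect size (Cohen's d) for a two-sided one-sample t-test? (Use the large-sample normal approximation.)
d ≈ 0.23

Minimum detectable effect (one-sample t-test, normal approximation):
d = (z_{α/2} + z_β) / √n
d = (1.960 + 0.583) / √119
d = 2.543 / 10.909
d ≈ 0.23

By Cohen's convention (0.2 small / 0.5 medium / 0.8 large): small effect.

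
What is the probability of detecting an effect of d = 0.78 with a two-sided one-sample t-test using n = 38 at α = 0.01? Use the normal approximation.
Power ≈ 0.99

Power calculation (one-sample t-test, normal approximation):
z_β = d · √n - z_{α/2}
z_β = 0.78 · √38 - 2.576
z_β = 0.78 · 6.164 - 2.576
z_β = 2.232

Power = Φ(z_β) = Φ(2.232) ≈ 0.987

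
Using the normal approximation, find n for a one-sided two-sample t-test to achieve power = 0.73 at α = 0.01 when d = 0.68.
n = 38 per group

Sample size formula (two-sample t-test, normal approximation):
n = 2 · ((z_α + z_β) / d)²

z_α = 2.326 (for α = 0.01, one-sided)
z_β = 0.613 (for power = 0.73)
d = 0.68

n = 2 · ((2.326 + 0.613) / 0.68)²
n = 2 · (4.322)²
n ≈ 37.36
Round up to the next whole number: n = 38 per group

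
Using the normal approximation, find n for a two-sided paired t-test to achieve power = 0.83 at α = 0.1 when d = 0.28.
n = 87 pairs

Sample size formula (paired t-test, normal approximation):
n = ((z_{α/2} + z_β) / d)²

z_{α/2} = 1.645 (for α = 0.1, two-sided)
z_β = 0.954 (for power = 0.83)
d = 0.28

n = ((1.645 + 0.954) / 0.28)²
n = (9.282)²
n ≈ 86.16
Round up to the next whole number: n = 87 pairs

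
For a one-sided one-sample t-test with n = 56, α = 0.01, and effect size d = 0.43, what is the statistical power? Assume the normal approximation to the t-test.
Power ≈ 0.81

Power calculation (one-sample t-test, normal approximation):
z_β = d · √n - z_α
z_β = 0.43 · √56 - 2.326
z_β = 0.43 · 7.483 - 2.326
z_β = 0.891

Power = Φ(z_β) = Φ(0.891) ≈ 0.814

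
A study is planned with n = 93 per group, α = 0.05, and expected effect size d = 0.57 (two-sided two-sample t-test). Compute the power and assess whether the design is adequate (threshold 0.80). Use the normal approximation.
Power ≈ 0.97; the study is adequately powered (power ≥ 0.80)

Power calculation (two-sample t-test, normal approximation):
z_β = d · √(n/2) - z_{α/2}
z_β = 0.57 · √(93/2) - 1.960
z_β = 0.57 · 6.819 - 1.960
z_β = 1.927

Power = Φ(z_β) = Φ(1.927) ≈ 0.973

Effect size d = 0.57 is medium by Cohen's convention (0.2/0.5/0.8).

Threshold: power ≥ 0.80 is conventionally adequate.
Power ≈ 0.97 → the study is adequately powered (power ≥ 0.80).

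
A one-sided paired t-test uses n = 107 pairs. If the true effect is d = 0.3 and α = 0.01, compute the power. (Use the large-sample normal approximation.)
Power ≈ 0.78

Power calculation (paired t-test, normal approximation):
z_β = d · √n - z_α
z_β = 0.3 · √107 - 2.326
z_β = 0.3 · 10.344 - 2.326
z_β = 0.777

Power = Φ(z_β) = Φ(0.777) ≈ 0.781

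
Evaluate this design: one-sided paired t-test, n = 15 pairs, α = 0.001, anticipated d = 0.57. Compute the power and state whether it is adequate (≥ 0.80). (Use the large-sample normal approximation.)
Power ≈ 0.19; the study is underpowered (power < 0.80)

Power calculation (paired t-test, normal approximation):
z_β = d · √n - z_α
z_β = 0.57 · √15 - 3.090
z_β = 0.57 · 3.873 - 3.090
z_β = -0.883

Power = Φ(z_β) = Φ(-0.883) ≈ 0.189

Effect size d = 0.57 is medium by Cohen's convention (0.2/0.5/0.8).

Threshold: power ≥ 0.80 is conventionally adequate.
Power ≈ 0.19 → the study is underpowered (power < 0.80).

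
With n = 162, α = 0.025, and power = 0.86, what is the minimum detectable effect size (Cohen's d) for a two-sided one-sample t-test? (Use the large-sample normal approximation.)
d ≈ 0.26

Minimum detectable effect (one-sample t-test, normal approximation):
d = (z_{α/2} + z_β) / √n
d = (2.241 + 1.080) / √162
d = 3.322 / 12.728
d ≈ 0.26

By Cohen's convention (0.2 small / 0.5 medium / 0.8 large): small effect.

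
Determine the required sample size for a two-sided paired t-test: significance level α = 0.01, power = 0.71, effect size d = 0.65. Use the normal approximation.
n = 24 pairs

Sample size formula (paired t-test, normal approximation):
n = ((z_{α/2} + z_β) / d)²

z_{α/2} = 2.576 (for α = 0.01, two-sided)
z_β = 0.553 (for power = 0.71)
d = 0.65

n = ((2.576 + 0.553) / 0.65)²
n = (4.814)²
n ≈ 23.17
Round up to the next whole number: n = 24 pairs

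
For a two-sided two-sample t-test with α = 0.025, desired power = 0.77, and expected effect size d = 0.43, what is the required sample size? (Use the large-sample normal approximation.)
n = 97 per group

Sample size formula (two-sample t-test, normal approximation):
n = 2 · ((z_{α/2} + z_β) / d)²

z_{α/2} = 2.241 (for α = 0.025, two-sided)
z_β = 0.739 (for power = 0.77)
d = 0.43

n = 2 · ((2.241 + 0.739) / 0.43)²
n = 2 · (6.930)²
n ≈ 96.05
Round up to the next whole number: n = 97 per group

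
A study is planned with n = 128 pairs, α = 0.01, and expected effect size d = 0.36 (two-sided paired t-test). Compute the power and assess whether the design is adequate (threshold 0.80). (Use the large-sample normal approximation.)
Power ≈ 0.93; the study is adequately powered (power ≥ 0.80)

Power calculation (paired t-test, normal approximation):
z_β = d · √n - z_{α/2}
z_β = 0.36 · √128 - 2.576
z_β = 0.36 · 11.314 - 2.576
z_β = 1.497

Power = Φ(z_β) = Φ(1.497) ≈ 0.933

Effect size d = 0.36 is small by Cohen's convention (0.2/0.5/0.8).

Threshold: power ≥ 0.80 is conventionally adequate.
Power ≈ 0.93 → the study is adequately powered (power ≥ 0.80).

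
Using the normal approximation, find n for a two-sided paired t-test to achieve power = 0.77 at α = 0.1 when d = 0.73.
n = 11 pairs

Sample size formula (paired t-test, normal approximation):
n = ((z_{α/2} + z_β) / d)²

z_{α/2} = 1.645 (for α = 0.1, two-sided)
z_β = 0.739 (for power = 0.77)
d = 0.73

n = ((1.645 + 0.739) / 0.73)²
n = (3.266)²
n ≈ 10.67
Round up to the next whole number: n = 11 pairs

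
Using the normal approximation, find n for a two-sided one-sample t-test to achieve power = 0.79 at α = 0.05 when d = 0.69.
n = 17

Sample size formula (one-sample t-test, normal approximation):
n = ((z_{α/2} + z_β) / d)²

z_{α/2} = 1.960 (for α = 0.05, two-sided)
z_β = 0.806 (for power = 0.79)
d = 0.69

n = ((1.960 + 0.806) / 0.69)²
n = (4.009)²
n ≈ 16.07
Round up to the next whole number: n = 17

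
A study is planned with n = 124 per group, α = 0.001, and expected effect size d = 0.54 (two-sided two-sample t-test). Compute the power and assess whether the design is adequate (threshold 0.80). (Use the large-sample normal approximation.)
Power ≈ 0.83; the study is adequately powered (power ≥ 0.80)

Power calculation (two-sample t-test, normal approximation):
z_β = d · √(n/2) - z_{α/2}
z_β = 0.54 · √(124/2) - 3.291
z_β = 0.54 · 7.874 - 3.291
z_β = 0.961

Power = Φ(z_β) = Φ(0.961) ≈ 0.832

Effect size d = 0.54 is medium by Cohen's convention (0.2/0.5/0.8).

Threshold: power ≥ 0.80 is conventionally adequate.
Power ≈ 0.83 → the study is adequately powered (power ≥ 0.80).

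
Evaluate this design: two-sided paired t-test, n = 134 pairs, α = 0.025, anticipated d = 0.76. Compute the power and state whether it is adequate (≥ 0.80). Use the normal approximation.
Power ≈ 1.00; the study is adequately powered (power ≥ 0.80)

Power calculation (paired t-test, normal approximation):
z_β = d · √n - z_{α/2}
z_β = 0.76 · √134 - 2.241
z_β = 0.76 · 11.576 - 2.241
z_β = 6.556

Power = Φ(z_β) = Φ(6.556) ≈ 1.000

Effect size d = 0.76 is medium by Cohen's convention (0.2/0.5/0.8).

Threshold: power ≥ 0.80 is conventionally adequate.
Power ≈ 1.00 → the study is adequately powered (power ≥ 0.80).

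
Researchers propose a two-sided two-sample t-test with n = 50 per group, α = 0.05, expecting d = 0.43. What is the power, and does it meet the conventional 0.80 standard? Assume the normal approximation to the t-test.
Power ≈ 0.58; the study is underpowered (power < 0.80)

Power calculation (two-sample t-test, normal approximation):
z_β = d · √(n/2) - z_{α/2}
z_β = 0.43 · √(50/2) - 1.960
z_β = 0.43 · 5.000 - 1.960
z_β = 0.190

Power = Φ(z_β) = Φ(0.190) ≈ 0.575

Effect size d = 0.43 is small by Cohen's convention (0.2/0.5/0.8).

Threshold: power ≥ 0.80 is conventionally adequate.
Power ≈ 0.58 → the study is underpowered (power < 0.80).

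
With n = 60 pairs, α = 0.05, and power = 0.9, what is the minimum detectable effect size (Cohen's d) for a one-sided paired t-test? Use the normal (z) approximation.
d ≈ 0.38

Minimum detectable effect (paired t-test, normal approximation):
d = (z_α + z_β) / √n
d = (1.645 + 1.282) / √60
d = 2.926 / 7.746
d ≈ 0.38

By Cohen's convention (0.2 small / 0.5 medium / 0.8 large): small effect.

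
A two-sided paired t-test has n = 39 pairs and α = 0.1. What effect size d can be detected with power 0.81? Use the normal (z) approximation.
d ≈ 0.40

Minimum detectable effect (paired t-test, normal approximation):
d = (z_{α/2} + z_β) / √n
d = (1.645 + 0.878) / √39
d = 2.523 / 6.245
d ≈ 0.40

By Cohen's convention (0.2 small / 0.5 medium / 0.8 large): small effect.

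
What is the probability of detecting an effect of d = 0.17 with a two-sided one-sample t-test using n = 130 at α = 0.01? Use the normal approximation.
Power ≈ 0.26

Power calculation (one-sample t-test, normal approximation):
z_β = d · √n - z_{α/2}
z_β = 0.17 · √130 - 2.576
z_β = 0.17 · 11.402 - 2.576
z_β = -0.638

Power = Φ(z_β) = Φ(-0.638) ≈ 0.262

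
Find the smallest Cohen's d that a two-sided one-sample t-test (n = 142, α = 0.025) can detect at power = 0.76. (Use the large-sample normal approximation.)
d ≈ 0.25

Minimum detectable effect (one-sample t-test, normal approximation):
d = (z_{α/2} + z_β) / √n
d = (2.241 + 0.706) / √142
d = 2.948 / 11.916
d ≈ 0.25

By Cohen's convention (0.2 small / 0.5 medium / 0.8 large): small effect.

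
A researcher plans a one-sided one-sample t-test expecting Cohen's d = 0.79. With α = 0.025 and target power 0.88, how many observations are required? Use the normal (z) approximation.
n = 16

Sample size formula (one-sample t-test, normal approximation):
n = ((z_α + z_β) / d)²

z_α = 1.960 (for α = 0.025, one-sided)
z_β = 1.175 (for power = 0.88)
d = 0.79

n = ((1.960 + 1.175) / 0.79)²
n = (3.968)²
n ≈ 15.75
Round up to the next whole number: n = 16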